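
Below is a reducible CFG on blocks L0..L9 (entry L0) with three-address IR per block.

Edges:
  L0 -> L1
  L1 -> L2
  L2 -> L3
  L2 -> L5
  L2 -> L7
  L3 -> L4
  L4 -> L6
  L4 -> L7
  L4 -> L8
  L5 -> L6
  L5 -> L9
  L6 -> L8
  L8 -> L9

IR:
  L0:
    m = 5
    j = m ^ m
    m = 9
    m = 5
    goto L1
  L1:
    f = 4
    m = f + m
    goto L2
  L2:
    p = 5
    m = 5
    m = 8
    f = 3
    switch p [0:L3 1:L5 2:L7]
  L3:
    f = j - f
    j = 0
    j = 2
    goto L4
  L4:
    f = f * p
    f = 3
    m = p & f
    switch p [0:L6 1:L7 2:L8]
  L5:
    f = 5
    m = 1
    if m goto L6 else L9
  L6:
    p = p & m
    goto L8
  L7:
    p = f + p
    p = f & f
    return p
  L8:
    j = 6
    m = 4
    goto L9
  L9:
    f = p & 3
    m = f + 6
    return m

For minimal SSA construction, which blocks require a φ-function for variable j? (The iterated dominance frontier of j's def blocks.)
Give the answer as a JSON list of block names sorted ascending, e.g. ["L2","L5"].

idom tree: L1←L0 L2←L1 L3←L2 L4←L3 L5←L2 L6←L2 L7←L2 L8←L2 L9←L2
Dom∩ at merges:
  L6: preds {L4,L5}: {L0,L1,L2,L3,L4} ∩ {L0,L1,L2,L5} = {L0,L1,L2}; idom=L2
  L7: preds {L2,L4}: {L0,L1,L2} ∩ {L0,L1,L2,L3,L4} = {L0,L1,L2}; idom=L2
  L8: preds {L4,L6}: {L0,L1,L2,L3,L4} ∩ {L0,L1,L2,L6} = {L0,L1,L2}; idom=L2
  L9: preds {L5,L8}: {L0,L1,L2,L5} ∩ {L0,L1,L2,L8} = {L0,L1,L2}; idom=L2

DF derivation:
  join L6 pred L4: L4→L3 stop@L2
  join L6 pred L5: L5 stop@L2
  join L7 pred L2: · stop@L2
  join L7 pred L4: L4→L3 stop@L2
  join L8 pred L4: L4→L3 stop@L2
  join L8 pred L6: L6 stop@L2
  join L9 pred L5: L5 stop@L2
  join L9 pred L8: L8 stop@L2
  DF(L0)=∅
  DF(L1)=∅
  DF(L2)=∅
  DF(L3)={L6,L7,L8}
  DF(L4)={L6,L7,L8}
  DF(L5)={L6,L9}
  DF(L6)={L8}
  DF(L7)=∅
  DF(L8)={L9}
  DF(L9)=∅

φ for j: defs {L0,L3,L8}
  DF⁺ = {L6,L7,L8,L9}

Answer: ["L6", "L7", "L8", "L9"]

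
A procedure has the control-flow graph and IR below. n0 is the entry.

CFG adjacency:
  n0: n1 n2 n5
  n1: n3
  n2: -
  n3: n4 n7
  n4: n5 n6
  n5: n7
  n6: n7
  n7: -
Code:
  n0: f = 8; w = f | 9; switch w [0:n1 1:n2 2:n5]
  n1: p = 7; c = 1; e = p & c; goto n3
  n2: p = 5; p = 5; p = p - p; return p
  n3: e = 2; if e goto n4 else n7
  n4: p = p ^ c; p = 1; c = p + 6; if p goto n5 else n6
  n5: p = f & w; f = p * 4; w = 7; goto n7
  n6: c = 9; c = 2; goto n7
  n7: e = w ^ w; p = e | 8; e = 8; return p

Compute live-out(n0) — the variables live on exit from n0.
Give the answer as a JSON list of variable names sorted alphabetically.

Block summaries:
  n0: {f,w} / ∅
  n1: {c,e,p} / ∅
  n2: {p} / ∅
  n3: {e} / ∅
  n4: {c,p} / {c,p}
  n5: {f,p,w} / {f,w}
  n6: {c} / ∅
  n7: {e,p} / {w}

Liveness:
  n0 li=∅ lo={f,w}
  n1 li={f,w} lo={c,f,p,w}
  n2 li=∅ lo=∅
  n3 li={c,f,p,w} lo={c,f,p,w}
  n4 li={c,f,p,w} lo={f,w}
  n5 li={f,w} lo={w}
  n6 li={w} lo={w}
  n7 li={w} lo=∅

live-out(n0) = ["f", "w"]

Answer: ["f", "w"]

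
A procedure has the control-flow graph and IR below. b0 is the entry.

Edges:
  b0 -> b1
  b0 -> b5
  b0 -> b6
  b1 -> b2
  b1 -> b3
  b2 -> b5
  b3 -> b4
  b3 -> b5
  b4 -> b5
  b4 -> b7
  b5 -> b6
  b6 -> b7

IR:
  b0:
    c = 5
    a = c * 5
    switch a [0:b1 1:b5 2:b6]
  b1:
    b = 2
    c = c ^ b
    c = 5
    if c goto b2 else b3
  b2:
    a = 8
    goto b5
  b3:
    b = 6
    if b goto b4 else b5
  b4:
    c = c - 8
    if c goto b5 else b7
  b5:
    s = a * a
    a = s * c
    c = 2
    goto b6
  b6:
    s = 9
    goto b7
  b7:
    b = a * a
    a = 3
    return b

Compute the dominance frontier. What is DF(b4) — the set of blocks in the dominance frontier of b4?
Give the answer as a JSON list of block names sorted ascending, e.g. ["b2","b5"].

Answer: ["b5", "b7"]

Derivation:
idom tree: b1←b0 b2←b1 b3←b1 b4←b3 b5←b0 b6←b0 b7←b0
Dom at joins:
  b5: preds {b0,b2,b3,b4}: {b0} ∩ {b0,b1,b2} ∩ {b0,b1,b3} ∩ {b0,b1,b3,b4} = {b0}; idom=b0
  b6: preds {b0,b5}: {b0} ∩ {b0,b5} = {b0}; idom=b0
  b7: preds {b4,b6}: {b0,b1,b3,b4} ∩ {b0,b6} = {b0}; idom=b0

DF walk-up:
  join b5 pred b0: · stop@b0
  join b5 pred b2: b2→b1 stop@b0
  join b5 pred b3: b3→b1 stop@b0
  join b5 pred b4: b4→b3→b1 stop@b0
  join b6 pred b0: · stop@b0
  join b6 pred b5: b5 stop@b0
  join b7 pred b4: b4→b3→b1 stop@b0
  join b7 pred b6: b6 stop@b0
  b0 → ∅
  b1 → {b5,b7}
  b2 → {b5}
  b3 → {b5,b7}
  b4 → {b5,b7}
  b5 → {b6}
  b6 → {b7}
  b7 → ∅

DF(b4) = ["b5", "b7"]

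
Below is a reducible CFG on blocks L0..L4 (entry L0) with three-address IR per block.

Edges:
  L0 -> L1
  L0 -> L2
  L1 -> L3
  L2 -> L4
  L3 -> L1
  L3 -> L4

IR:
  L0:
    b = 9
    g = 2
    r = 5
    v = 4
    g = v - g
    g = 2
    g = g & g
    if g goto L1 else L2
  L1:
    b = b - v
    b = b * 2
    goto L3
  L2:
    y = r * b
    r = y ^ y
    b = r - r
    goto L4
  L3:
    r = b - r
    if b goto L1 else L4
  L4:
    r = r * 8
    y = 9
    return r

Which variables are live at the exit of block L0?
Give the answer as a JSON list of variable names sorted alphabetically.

Block summaries:
  L0 def {b,g,r,v} use ∅
  L1 def {b} use {b,v}
  L2 def {b,r,y} use {b,r}
  L3 def {r} use {b,r}
  L4 def {r,y} use {r}

Backward fixpoint:
  live L0: ∅→{b,r,v}
  live L1: {b,r,v}→{b,r,v}
  live L2: {b,r}→{r}
  live L3: {b,r,v}→{b,r,v}
  live L4: {r}→∅

live-out(L0) = ["b", "r", "v"]

Answer: ["b", "r", "v"]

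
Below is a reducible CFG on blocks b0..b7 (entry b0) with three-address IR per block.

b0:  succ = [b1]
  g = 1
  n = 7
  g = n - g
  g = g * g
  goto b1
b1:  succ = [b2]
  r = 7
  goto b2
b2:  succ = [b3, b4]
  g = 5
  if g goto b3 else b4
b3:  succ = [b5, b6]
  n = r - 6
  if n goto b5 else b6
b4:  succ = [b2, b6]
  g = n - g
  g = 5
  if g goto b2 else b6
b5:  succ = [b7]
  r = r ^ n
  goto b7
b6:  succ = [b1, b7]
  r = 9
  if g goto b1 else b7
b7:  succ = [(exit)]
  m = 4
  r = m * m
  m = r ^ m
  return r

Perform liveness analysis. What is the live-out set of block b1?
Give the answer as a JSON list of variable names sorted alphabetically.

Answer: ["n", "r"]

Analysis:
Per-block:
  b0 def {g,n} use ∅
  b1 def {r} use ∅
  b2 def {g} use ∅
  b3 def {n} use {r}
  b4 def {g} use {g,n}
  b5 def {r} use {n,r}
  b6 def {r} use {g}
  b7 def {m,r} use ∅

Backward fixpoint:
  b0 li=∅ lo={n}
  b1 li={n} lo={n,r}
  b2 li={n,r} lo={g,n,r}
  b3 li={g,r} lo={g,n,r}
  b4 li={g,n,r} lo={g,n,r}
  b5 li={n,r} lo=∅
  b6 li={g,n} lo={n}
  b7 li=∅ lo=∅

live-out(b1) = ["n", "r"]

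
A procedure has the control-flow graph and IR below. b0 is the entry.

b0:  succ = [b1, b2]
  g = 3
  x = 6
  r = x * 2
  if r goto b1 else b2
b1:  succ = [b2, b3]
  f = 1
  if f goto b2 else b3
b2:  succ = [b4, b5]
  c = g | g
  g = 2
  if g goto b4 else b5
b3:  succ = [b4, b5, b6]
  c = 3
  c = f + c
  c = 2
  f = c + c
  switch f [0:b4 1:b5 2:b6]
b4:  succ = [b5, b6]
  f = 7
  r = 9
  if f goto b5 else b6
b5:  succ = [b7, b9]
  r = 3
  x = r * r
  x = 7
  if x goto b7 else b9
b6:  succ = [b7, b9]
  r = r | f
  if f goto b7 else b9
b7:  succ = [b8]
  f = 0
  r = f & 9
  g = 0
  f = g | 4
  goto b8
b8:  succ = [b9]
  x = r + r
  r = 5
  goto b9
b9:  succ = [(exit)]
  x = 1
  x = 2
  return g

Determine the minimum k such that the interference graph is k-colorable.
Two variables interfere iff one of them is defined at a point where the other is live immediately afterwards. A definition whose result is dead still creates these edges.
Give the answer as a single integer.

Answer: 4

Analysis:
Block summaries:
  b0: def={g,r,x} ue=∅
  b1: def={f} ue=∅
  b2: def={c,g} ue={g}
  b3: def={c,f} ue={f}
  b4: def={f,r} ue=∅
  b5: def={r,x} ue=∅
  b6: def={r} ue={f,r}
  b7: def={f,g,r} ue=∅
  b8: def={r,x} ue={r}
  b9: def={x} ue={g}

Backward fixpoint:
  b0: in=∅ out={g,r}
  b1: in={g,r} out={f,g,r}
  b2: in={g} out={g}
  b3: in={f,g,r} out={f,g,r}
  b4: in={g} out={f,g,r}
  b5: in={g} out={g}
  b6: in={f,g,r} out={g}
  b7: in=∅ out={g,r}
  b8: in={g,r} out={g}
  b9: in={g} out=∅

Interfere edges:
  c: {f,g,r}
  f: {c,g,r}
  g: {c,f,r,x}
  r: {c,f,g}
  x: {g}

Chromatic number:
  clique {c,f,g,r} ⇒ need ≥ 4
  4-colouring: R0={g}  R1={c,x}  R2={f}  R3={r}
  χ = 4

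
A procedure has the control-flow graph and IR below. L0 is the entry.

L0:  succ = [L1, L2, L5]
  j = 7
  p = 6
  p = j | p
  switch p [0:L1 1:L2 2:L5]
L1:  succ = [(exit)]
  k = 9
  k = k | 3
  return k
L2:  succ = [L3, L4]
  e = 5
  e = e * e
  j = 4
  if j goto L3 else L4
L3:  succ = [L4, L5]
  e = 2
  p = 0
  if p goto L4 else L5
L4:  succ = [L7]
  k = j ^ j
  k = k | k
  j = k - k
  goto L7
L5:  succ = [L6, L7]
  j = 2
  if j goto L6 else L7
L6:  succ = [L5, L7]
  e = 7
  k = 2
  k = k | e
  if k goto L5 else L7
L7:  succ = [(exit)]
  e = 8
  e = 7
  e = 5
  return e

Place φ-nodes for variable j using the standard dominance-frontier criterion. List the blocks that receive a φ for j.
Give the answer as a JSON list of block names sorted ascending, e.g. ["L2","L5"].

idom tree: L1←L0 L2←L0 L3←L2 L4←L2 L5←L0 L6←L5 L7←L0
Dom at joins:
  L4: preds {L2,L3}: {L0,L2} ∩ {L0,L2,L3} = {L0,L2}; idom=L2
  L5: preds {L0,L3,L6}: {L0} ∩ {L0,L2,L3} ∩ {L0,L5,L6} = {L0}; idom=L0
  L7: preds {L4,L5,L6}: {L0,L2,L4} ∩ {L0,L5} ∩ {L0,L5,L6} = {L0}; idom=L0

Frontier:
  L4←L2: walk · to L2
  L4←L3: walk L3 to L2
  L5←L0: walk · to L0
  L5←L3: walk L3→L2 to L0
  L5←L6: walk L6→L5 to L0
  L7←L4: walk L4→L2 to L0
  L7←L5: walk L5 to L0
  L7←L6: walk L6→L5 to L0
  L0 → ∅
  L1 → ∅
  L2 → {L5,L7}
  L3 → {L4,L5}
  L4 → {L7}
  L5 → {L5,L7}
  L6 → {L5,L7}
  L7 → ∅

φ for j: defs {L0,L2,L4,L5}
  DF⁺ = {L5,L7}

Answer: ["L5", "L7"]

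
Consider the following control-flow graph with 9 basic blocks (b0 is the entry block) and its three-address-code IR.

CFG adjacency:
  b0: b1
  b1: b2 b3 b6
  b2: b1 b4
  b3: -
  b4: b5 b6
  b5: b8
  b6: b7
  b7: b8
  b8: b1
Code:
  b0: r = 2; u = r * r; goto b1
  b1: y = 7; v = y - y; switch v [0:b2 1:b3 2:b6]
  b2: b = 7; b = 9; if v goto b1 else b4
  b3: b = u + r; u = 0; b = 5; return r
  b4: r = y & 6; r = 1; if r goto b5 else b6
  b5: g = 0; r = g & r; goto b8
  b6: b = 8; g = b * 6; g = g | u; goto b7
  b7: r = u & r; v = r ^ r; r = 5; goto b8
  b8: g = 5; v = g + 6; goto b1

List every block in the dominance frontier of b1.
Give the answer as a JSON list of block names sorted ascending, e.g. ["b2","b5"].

Answer: ["b1"]

Working:
idom tree: b1←b0 b2←b1 b3←b1 b4←b2 b5←b4 b6←b1 b7←b6 b8←b1
Dom at joins:
  b1: preds {b0,b2,b8}: {b0} ∩ {b0,b1,b2} ∩ {b0,b1,b8} = {b0}; idom=b0
  b6: preds {b1,b4}: {b0,b1} ∩ {b0,b1,b2,b4} = {b0,b1}; idom=b1
  b8: preds {b5,b7}: {b0,b1,b2,b4,b5} ∩ {b0,b1,b6,b7} = {b0,b1}; idom=b1

DF derivation:
  b1←b0: walk · to b0
  b1←b2: walk b2→b1 to b0
  b1←b8: walk b8→b1 to b0
  b6←b1: walk · to b1
  b6←b4: walk b4→b2 to b1
  b8←b5: walk b5→b4→b2 to b1
  b8←b7: walk b7→b6 to b1
  b0: DF=∅
  b1: DF={b1}
  b2: DF={b1,b6,b8}
  b3: DF=∅
  b4: DF={b6,b8}
  b5: DF={b8}
  b6: DF={b8}
  b7: DF={b8}
  b8: DF={b1}

DF(b1) = ["b1"]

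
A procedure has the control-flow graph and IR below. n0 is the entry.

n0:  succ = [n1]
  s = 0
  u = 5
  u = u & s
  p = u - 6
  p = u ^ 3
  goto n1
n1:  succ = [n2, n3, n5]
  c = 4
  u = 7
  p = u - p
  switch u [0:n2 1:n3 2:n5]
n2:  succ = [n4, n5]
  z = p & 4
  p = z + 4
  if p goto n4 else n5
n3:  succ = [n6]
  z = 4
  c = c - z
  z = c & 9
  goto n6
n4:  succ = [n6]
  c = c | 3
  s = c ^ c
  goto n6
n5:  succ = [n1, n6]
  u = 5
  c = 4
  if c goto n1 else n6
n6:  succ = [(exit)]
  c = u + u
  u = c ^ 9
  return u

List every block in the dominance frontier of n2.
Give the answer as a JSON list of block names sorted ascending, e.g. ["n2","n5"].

Answer: ["n5", "n6"]

Analysis:
idom tree: n1←n0 n2←n1 n3←n1 n4←n2 n5←n1 n6←n1
Dom∩ at merges:
  n1: preds {n0,n5}: {n0} ∩ {n0,n1,n5} = {n0}; idom=n0
  n5: preds {n1,n2}: {n0,n1} ∩ {n0,n1,n2} = {n0,n1}; idom=n1
  n6: preds {n3,n4,n5}: {n0,n1,n3} ∩ {n0,n1,n2,n4} ∩ {n0,n1,n5} = {n0,n1}; idom=n1

Frontier:
  join n1 pred n0: · stop@n0
  join n1 pred n5: n5→n1 stop@n0
  join n5 pred n1: · stop@n1
  join n5 pred n2: n2 stop@n1
  join n6 pred n3: n3 stop@n1
  join n6 pred n4: n4→n2 stop@n1
  join n6 pred n5: n5 stop@n1
  DF(n0)=∅
  DF(n1)={n1}
  DF(n2)={n5,n6}
  DF(n3)={n6}
  DF(n4)={n6}
  DF(n5)={n1,n6}
  DF(n6)=∅

DF(n2) = ["n5", "n6"]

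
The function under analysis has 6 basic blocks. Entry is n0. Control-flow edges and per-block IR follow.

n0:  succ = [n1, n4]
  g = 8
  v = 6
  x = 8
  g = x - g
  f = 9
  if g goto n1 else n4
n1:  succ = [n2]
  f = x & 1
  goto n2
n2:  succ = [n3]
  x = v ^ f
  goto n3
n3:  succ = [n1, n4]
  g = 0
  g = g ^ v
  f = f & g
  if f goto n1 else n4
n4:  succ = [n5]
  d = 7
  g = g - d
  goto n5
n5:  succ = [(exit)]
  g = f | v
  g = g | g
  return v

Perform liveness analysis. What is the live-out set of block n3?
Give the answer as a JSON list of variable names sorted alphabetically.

Answer: ["f", "g", "v", "x"]

Analysis:
def/use:
  n0: {f,g,v,x} / ∅
  n1: {f} / {x}
  n2: {x} / {f,v}
  n3: {f,g} / {f,v}
  n4: {d,g} / {g}
  n5: {g} / {f,v}

Backward fixpoint:
  n0 li=∅ lo={f,g,v,x}
  n1 li={v,x} lo={f,v}
  n2 li={f,v} lo={f,v,x}
  n3 li={f,v,x} lo={f,g,v,x}
  n4 li={f,g,v} lo={f,v}
  n5 li={f,v} lo=∅

live-out(n3) = ["f", "g", "v", "x"]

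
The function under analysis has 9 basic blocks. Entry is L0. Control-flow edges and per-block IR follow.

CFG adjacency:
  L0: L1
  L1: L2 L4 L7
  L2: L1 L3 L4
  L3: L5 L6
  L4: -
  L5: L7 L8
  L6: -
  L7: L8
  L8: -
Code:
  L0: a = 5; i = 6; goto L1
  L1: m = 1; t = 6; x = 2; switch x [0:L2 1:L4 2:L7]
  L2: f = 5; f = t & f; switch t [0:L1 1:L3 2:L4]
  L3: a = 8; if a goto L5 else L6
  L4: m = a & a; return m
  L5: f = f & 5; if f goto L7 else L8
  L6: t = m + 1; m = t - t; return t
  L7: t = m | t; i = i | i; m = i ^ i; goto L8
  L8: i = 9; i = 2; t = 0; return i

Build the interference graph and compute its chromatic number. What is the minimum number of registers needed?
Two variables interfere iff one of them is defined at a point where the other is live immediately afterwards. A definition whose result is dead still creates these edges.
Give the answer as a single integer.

Per-block:
  L0 def {a,i} use ∅
  L1 def {m,t,x} use ∅
  L2 def {f} use {t}
  L3 def {a} use ∅
  L4 def {m} use {a}
  L5 def {f} use {f}
  L6 def {m,t} use {m}
  L7 def {i,m,t} use {i,m,t}
  L8 def {i,t} use ∅

Backward fixpoint:
  L0 li=∅ lo={a,i}
  L1 li={a,i} lo={a,i,m,t}
  L2 li={a,i,m,t} lo={a,f,i,m,t}
  L3 li={f,i,m,t} lo={f,i,m,t}
  L4 li={a} lo=∅
  L5 li={f,i,m,t} lo={i,m,t}
  L6 li={m} lo=∅
  L7 li={i,m,t} lo=∅
  L8 li=∅ lo=∅

Conflict graph:
  a: {f,i,m,t,x}
  f: {a,i,m,t}
  i: {a,f,m,t,x}
  m: {a,f,i,t,x}
  t: {a,f,i,m,x}
  x: {a,i,m,t}

Registers:
  lower bound: {a,f,i,m,t} mutually conflict ⇒ χ ≥ 5
  5-colouring: c0={a}  c1={i}  c2={m}  c3={t}  c4={f,x}
  χ = 5

Answer: 5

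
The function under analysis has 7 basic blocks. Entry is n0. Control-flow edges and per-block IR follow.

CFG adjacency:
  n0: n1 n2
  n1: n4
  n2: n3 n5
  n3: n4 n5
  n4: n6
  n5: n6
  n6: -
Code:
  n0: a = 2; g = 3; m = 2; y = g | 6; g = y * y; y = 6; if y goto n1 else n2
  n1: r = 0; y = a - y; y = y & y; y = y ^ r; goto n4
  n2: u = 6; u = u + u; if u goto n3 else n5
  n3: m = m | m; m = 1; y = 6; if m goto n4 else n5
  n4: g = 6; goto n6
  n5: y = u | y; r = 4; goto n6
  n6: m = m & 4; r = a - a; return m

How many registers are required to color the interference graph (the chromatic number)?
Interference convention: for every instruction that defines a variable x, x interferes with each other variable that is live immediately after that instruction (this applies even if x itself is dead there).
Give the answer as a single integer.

Answer: 4

Analysis:
Per-block:
  n0 def {a,g,m,y} use ∅
  n1 def {r,y} use {a,y}
  n2 def {u} use ∅
  n3 def {m,y} use {m}
  n4 def {g} use ∅
  n5 def {r,y} use {u,y}
  n6 def {m,r} use {a,m}

Live sets:
  live n0: ∅→{a,m,y}
  live n1: {a,m,y}→{a,m}
  live n2: {a,m,y}→{a,m,u,y}
  live n3: {a,m,u}→{a,m,u,y}
  live n4: {a,m}→{a,m}
  live n5: {a,m,u,y}→{a,m}
  live n6: {a,m}→∅

Interfere edges:
  a — {g,m,r,u,y}
  g — {a,m}
  m — {a,g,r,u,y}
  r — {a,m,y}
  u — {a,m,y}
  y — {a,m,r,u}

Chromatic number:
  lower bound: {a,m,r,y} mutually conflict ⇒ χ ≥ 4
  4-colouring: R0={a}  R1={m}  R2={g,y}  R3={r,u}
  χ = 4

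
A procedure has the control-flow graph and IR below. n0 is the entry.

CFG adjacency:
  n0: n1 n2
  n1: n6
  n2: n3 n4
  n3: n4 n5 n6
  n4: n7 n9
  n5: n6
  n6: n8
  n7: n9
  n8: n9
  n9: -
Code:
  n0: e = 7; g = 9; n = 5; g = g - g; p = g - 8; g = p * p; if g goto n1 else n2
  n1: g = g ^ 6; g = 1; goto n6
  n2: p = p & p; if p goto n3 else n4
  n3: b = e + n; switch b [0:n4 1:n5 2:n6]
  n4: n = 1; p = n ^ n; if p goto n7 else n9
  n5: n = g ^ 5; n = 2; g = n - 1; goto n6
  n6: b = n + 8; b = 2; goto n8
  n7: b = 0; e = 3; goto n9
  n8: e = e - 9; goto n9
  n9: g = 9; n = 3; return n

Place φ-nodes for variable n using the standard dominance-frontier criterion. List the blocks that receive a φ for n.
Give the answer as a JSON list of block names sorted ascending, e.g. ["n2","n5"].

Answer: ["n6", "n9"]

Analysis:
idom tree: n1←n0 n2←n0 n3←n2 n4←n2 n5←n3 n6←n0 n7←n4 n8←n6 n9←n0
Dom∩ at merges:
  n4: preds {n2,n3}: {n0,n2} ∩ {n0,n2,n3} = {n0,n2}; idom=n2
  n6: preds {n1,n3,n5}: {n0,n1} ∩ {n0,n2,n3} ∩ {n0,n2,n3,n5} = {n0}; idom=n0
  n9: preds {n4,n7,n8}: {n0,n2,n4} ∩ {n0,n2,n4,n7} ∩ {n0,n6,n8} = {n0}; idom=n0

Frontier:
  join n4 pred n2: · stop@n2
  join n4 pred n3: n3 stop@n2
  join n6 pred n1: n1 stop@n0
  join n6 pred n3: n3→n2 stop@n0
  join n6 pred n5: n5→n3→n2 stop@n0
  join n9 pred n4: n4→n2 stop@n0
  join n9 pred n7: n7→n4→n2 stop@n0
  join n9 pred n8: n8→n6 stop@n0
  n0 → ∅
  n1 → {n6}
  n2 → {n6,n9}
  n3 → {n4,n6}
  n4 → {n9}
  n5 → {n6}
  n6 → {n9}
  n7 → {n9}
  n8 → {n9}
  n9 → ∅

φ for n: defs {n0,n4,n5,n9}
  DF⁺ = {n6,n9}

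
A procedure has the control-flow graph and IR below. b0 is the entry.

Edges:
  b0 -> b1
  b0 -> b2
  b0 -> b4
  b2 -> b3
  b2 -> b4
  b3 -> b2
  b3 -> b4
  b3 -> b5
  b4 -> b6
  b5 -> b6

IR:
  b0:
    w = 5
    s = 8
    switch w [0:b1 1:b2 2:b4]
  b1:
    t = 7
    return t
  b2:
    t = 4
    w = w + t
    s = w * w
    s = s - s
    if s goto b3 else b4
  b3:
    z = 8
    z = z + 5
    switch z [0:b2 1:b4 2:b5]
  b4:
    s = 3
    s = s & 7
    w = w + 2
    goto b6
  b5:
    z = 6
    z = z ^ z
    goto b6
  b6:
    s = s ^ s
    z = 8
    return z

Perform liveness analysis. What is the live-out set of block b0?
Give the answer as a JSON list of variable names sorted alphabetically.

Answer: ["w"]

Analysis:
Per-block:
  b0: def={s,w} ue=∅
  b1: def={t} ue=∅
  b2: def={s,t,w} ue={w}
  b3: def={z} ue=∅
  b4: def={s,w} ue={w}
  b5: def={z} ue=∅
  b6: def={s,z} ue={s}

Liveness:
  live b0: ∅→{w}
  live b1: ∅→∅
  live b2: {w}→{s,w}
  live b3: {s,w}→{s,w}
  live b4: {w}→{s}
  live b5: {s}→{s}
  live b6: {s}→∅

live-out(b0) = ["w"]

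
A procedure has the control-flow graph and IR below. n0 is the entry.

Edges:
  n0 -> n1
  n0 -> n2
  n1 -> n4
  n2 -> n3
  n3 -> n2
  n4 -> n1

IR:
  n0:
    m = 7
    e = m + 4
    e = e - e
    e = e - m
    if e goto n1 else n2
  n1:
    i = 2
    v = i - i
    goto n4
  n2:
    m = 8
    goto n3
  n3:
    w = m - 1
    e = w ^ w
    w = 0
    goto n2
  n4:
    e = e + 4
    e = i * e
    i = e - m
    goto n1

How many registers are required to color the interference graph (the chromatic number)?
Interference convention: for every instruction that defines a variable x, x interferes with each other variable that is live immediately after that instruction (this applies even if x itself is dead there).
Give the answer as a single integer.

Block summaries:
  n0 def {e,m} use ∅
  n1 def {i,v} use ∅
  n2 def {m} use ∅
  n3 def {e,w} use {m}
  n4 def {e,i} use {e,i,m}

Liveness:
  live n0: ∅→{e,m}
  live n1: {e,m}→{e,i,m}
  live n2: ∅→{m}
  live n3: {m}→∅
  live n4: {e,i,m}→{e,m}

Interference:
  e↔{i,m,v}
  i↔{e,m,v}
  m↔{e,i,v}
  v↔{e,i,m}
  w↔∅

Registers:
  clique {e,i,m,v} ⇒ need ≥ 4
  assign e→R0 i→R1 m→R2 v→R3 w→R0 — no edge inside a register ⇒ χ ≤ 4
  χ = 4

Answer: 4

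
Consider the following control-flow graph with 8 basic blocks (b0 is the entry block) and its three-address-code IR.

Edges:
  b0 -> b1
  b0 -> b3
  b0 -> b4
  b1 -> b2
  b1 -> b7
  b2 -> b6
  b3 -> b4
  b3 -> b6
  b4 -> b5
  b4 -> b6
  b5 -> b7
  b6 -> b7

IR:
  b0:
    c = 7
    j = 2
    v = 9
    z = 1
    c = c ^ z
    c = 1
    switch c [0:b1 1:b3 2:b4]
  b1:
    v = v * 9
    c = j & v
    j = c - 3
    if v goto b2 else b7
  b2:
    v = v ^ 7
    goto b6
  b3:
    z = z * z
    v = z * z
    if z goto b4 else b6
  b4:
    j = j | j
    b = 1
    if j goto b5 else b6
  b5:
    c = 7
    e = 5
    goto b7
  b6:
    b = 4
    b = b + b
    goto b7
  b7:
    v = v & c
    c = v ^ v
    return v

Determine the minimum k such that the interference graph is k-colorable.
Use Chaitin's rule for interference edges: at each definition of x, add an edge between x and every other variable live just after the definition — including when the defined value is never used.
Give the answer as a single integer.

Answer: 4

Derivation:
Per-block:
  b0: {c,j,v,z} / ∅
  b1: {c,j,v} / {j,v}
  b2: {v} / {v}
  b3: {v,z} / {z}
  b4: {b,j} / {j}
  b5: {c,e} / ∅
  b6: {b} / ∅
  b7: {c,v} / {c,v}

Live sets:
  b0 li=∅ lo={c,j,v,z}
  b1 li={j,v} lo={c,v}
  b2 li={c,v} lo={c,v}
  b3 li={c,j,z} lo={c,j,v}
  b4 li={c,j,v} lo={c,v}
  b5 li={v} lo={c,v}
  b6 li={c,v} lo={c,v}
  b7 li={c,v} lo=∅

Interference:
  b↔{c,j,v}
  c↔{b,e,j,v,z}
  e↔{c,v}
  j↔{b,c,v,z}
  v↔{b,c,e,j,z}
  z↔{c,j,v}

Chromatic number:
  {b,c,j,v} pairwise interfere (4-clique) ⇒ χ ≥ 4
  4-colouring: c0={c}  c1={v}  c2={e,j}  c3={b,z}
  χ = 4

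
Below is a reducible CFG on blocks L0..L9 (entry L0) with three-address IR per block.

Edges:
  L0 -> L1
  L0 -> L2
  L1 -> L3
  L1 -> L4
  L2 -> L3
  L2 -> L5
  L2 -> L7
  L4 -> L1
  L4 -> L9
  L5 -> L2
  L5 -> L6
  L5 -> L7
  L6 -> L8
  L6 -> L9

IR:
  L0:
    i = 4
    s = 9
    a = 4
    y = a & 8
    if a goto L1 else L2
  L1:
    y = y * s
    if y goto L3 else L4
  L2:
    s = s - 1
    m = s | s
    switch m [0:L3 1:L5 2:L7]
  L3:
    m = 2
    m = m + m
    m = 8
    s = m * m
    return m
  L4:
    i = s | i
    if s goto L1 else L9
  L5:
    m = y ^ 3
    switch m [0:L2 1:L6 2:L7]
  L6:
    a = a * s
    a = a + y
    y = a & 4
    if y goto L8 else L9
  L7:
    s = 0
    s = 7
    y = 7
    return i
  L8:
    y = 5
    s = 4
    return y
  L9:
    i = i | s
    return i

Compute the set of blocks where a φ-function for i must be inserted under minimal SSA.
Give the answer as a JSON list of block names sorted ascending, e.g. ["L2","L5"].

idom tree: L1←L0 L2←L0 L3←L0 L4←L1 L5←L2 L6←L5 L7←L2 L8←L6 L9←L0
Join-block Dom:
  L1: preds {L0,L4}: {L0} ∩ {L0,L1,L4} = {L0}; idom=L0
  L2: preds {L0,L5}: {L0} ∩ {L0,L2,L5} = {L0}; idom=L0
  L3: preds {L1,L2}: {L0,L1} ∩ {L0,L2} = {L0}; idom=L0
  L7: preds {L2,L5}: {L0,L2} ∩ {L0,L2,L5} = {L0,L2}; idom=L2
  L9: preds {L4,L6}: {L0,L1,L4} ∩ {L0,L2,L5,L6} = {L0}; idom=L0

Frontier:
  L1←L0: walk · to L0
  L1←L4: walk L4→L1 to L0
  L2←L0: walk · to L0
  L2←L5: walk L5→L2 to L0
  L3←L1: walk L1 to L0
  L3←L2: walk L2 to L0
  L7←L2: walk · to L2
  L7←L5: walk L5 to L2
  L9←L4: walk L4→L1 to L0
  L9←L6: walk L6→L5→L2 to L0
  DF(L0)=∅
  DF(L1)={L1,L3,L9}
  DF(L2)={L2,L3,L9}
  DF(L3)=∅
  DF(L4)={L1,L9}
  DF(L5)={L2,L7,L9}
  DF(L6)={L9}
  DF(L7)=∅
  DF(L8)=∅
  DF(L9)=∅

φ for i: defs {L0,L4,L9}
  DF⁺ = {L1,L3,L9}

Answer: ["L1", "L3", "L9"]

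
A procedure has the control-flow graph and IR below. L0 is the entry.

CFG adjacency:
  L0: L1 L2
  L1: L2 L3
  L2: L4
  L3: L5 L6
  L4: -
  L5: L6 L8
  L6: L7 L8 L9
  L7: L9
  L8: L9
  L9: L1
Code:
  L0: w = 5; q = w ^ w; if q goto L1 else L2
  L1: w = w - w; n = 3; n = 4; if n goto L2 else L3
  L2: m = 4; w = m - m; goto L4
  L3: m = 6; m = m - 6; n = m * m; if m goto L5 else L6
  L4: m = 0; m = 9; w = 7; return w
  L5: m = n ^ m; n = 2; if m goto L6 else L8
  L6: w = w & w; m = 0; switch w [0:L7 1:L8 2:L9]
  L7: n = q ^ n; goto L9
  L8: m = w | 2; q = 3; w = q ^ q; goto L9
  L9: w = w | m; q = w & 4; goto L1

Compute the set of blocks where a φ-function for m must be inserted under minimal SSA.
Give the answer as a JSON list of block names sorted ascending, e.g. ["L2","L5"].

Answer: ["L1", "L2", "L6", "L8", "L9"]

Working:
idom tree: L1←L0 L2←L0 L3←L1 L4←L2 L5←L3 L6←L3 L7←L6 L8←L3 L9←L3
Dom at joins:
  L1: preds {L0,L9}: {L0} ∩ {L0,L1,L3,L9} = {L0}; idom=L0
  L2: preds {L0,L1}: {L0} ∩ {L0,L1} = {L0}; idom=L0
  L6: preds {L3,L5}: {L0,L1,L3} ∩ {L0,L1,L3,L5} = {L0,L1,L3}; idom=L3
  L8: preds {L5,L6}: {L0,L1,L3,L5} ∩ {L0,L1,L3,L6} = {L0,L1,L3}; idom=L3
  L9: preds {L6,L7,L8}: {L0,L1,L3,L6} ∩ {L0,L1,L3,L6,L7} ∩ {L0,L1,L3,L8} = {L0,L1,L3}; idom=L3

Frontier:
  L1←L0: walk · to L0
  L1←L9: walk L9→L3→L1 to L0
  L2←L0: walk · to L0
  L2←L1: walk L1 to L0
  L6←L3: walk · to L3
  L6←L5: walk L5 to L3
  L8←L5: walk L5 to L3
  L8←L6: walk L6 to L3
  L9←L6: walk L6 to L3
  L9←L7: walk L7→L6 to L3
  L9←L8: walk L8 to L3
  L0 → ∅
  L1 → {L1,L2}
  L2 → ∅
  L3 → {L1}
  L4 → ∅
  L5 → {L6,L8}
  L6 → {L8,L9}
  L7 → {L9}
  L8 → {L9}
  L9 → {L1}

φ for m: defs {L2,L3,L4,L5,L6,L8}
  DF⁺ = {L1,L2,L6,L8,L9}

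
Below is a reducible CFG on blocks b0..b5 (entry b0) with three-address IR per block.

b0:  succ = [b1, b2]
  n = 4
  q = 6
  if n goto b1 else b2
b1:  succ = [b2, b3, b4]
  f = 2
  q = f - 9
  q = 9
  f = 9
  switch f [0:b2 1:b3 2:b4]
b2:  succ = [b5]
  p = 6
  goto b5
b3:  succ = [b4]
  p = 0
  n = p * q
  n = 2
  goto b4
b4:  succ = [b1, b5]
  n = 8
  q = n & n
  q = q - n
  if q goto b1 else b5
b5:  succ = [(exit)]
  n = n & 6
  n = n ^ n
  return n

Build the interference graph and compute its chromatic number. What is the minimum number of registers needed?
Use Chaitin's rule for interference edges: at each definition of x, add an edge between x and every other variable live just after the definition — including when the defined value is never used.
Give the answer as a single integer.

Per-block:
  b0 def {n,q} use ∅
  b1 def {f,q} use ∅
  b2 def {p} use ∅
  b3 def {n,p} use {q}
  b4 def {n,q} use ∅
  b5 def {n} use {n}

Live sets:
  live b0: ∅→{n}
  live b1: {n}→{n,q}
  live b2: {n}→{n}
  live b3: {q}→∅
  live b4: ∅→{n}
  live b5: {n}→∅

Interference:
  f — {n,q}
  n — {f,p,q}
  p — {n,q}
  q — {f,n,p}

Colouring:
  clique {f,n,q} ⇒ need ≥ 3
  assign f→R2 n→R0 p→R2 q→R1 — no edge inside a register ⇒ χ ≤ 3
  χ = 3

Answer: 3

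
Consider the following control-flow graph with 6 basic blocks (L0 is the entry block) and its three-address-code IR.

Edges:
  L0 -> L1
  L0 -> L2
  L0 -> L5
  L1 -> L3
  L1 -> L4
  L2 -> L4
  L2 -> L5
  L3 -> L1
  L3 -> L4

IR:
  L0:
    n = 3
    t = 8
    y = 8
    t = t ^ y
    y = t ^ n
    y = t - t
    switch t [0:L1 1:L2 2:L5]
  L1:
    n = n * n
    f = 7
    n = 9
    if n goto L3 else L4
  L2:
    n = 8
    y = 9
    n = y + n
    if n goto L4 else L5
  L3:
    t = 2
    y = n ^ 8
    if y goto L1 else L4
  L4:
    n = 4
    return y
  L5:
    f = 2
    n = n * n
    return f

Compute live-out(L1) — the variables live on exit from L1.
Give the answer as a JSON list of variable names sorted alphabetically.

Answer: ["n", "y"]

Analysis:
def/use:
  L0: def={n,t,y} ue=∅
  L1: def={f,n} ue={n}
  L2: def={n,y} ue=∅
  L3: def={t,y} ue={n}
  L4: def={n} ue={y}
  L5: def={f,n} ue={n}

Backward fixpoint:
  L0 li=∅ lo={n,y}
  L1 li={n,y} lo={n,y}
  L2 li=∅ lo={n,y}
  L3 li={n} lo={n,y}
  L4 li={y} lo=∅
  L5 li={n} lo=∅

live-out(L1) = ["n", "y"]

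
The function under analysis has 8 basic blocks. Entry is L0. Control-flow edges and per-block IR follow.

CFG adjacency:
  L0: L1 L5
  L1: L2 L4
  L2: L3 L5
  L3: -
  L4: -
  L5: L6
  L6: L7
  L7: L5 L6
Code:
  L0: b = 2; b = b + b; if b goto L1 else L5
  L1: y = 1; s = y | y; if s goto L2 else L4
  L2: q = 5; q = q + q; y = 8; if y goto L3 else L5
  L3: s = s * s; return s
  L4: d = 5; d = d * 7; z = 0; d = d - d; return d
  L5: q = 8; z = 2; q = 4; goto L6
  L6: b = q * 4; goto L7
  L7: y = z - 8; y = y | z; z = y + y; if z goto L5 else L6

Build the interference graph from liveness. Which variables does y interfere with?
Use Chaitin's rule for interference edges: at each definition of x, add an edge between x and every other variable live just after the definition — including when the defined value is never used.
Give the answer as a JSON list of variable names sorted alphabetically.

Answer: ["q", "s", "z"]

Analysis:
Block summaries:
  L0: {b} / ∅
  L1: {s,y} / ∅
  L2: {q,y} / ∅
  L3: {s} / {s}
  L4: {d,z} / ∅
  L5: {q,z} / ∅
  L6: {b} / {q}
  L7: {y,z} / {z}

Backward fixpoint:
  live L0: ∅→∅
  live L1: ∅→{s}
  live L2: {s}→{s}
  live L3: {s}→∅
  live L4: ∅→∅
  live L5: ∅→{q,z}
  live L6: {q,z}→{q,z}
  live L7: {q,z}→{q,z}

Conflict graph:
  b — {q,z}
  d — {z}
  q — {b,s,y,z}
  s — {q,y}
  y — {q,s,z}
  z — {b,d,q,y}

N(y) = ["q", "s", "z"]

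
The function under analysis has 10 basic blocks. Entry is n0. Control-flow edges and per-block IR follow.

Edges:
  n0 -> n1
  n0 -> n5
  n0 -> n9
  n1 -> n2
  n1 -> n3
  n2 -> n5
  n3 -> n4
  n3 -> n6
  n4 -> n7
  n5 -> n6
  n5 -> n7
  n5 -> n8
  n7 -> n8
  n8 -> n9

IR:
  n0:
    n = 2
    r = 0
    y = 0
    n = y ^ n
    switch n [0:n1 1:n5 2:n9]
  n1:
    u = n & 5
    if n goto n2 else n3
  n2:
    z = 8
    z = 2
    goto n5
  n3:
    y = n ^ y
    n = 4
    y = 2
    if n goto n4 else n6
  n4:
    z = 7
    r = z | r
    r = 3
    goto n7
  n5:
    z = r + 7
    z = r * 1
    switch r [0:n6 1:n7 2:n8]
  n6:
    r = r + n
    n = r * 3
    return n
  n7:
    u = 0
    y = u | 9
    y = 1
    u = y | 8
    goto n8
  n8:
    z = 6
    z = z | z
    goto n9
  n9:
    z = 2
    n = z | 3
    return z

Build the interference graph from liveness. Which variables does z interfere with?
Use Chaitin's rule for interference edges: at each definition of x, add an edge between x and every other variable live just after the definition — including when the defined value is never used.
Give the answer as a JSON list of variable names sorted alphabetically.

Answer: ["n", "r"]

Analysis:
Block summaries:
  n0 def {n,r,y} use ∅
  n1 def {u} use {n}
  n2 def {z} use ∅
  n3 def {n,y} use {n,y}
  n4 def {r,z} use {r}
  n5 def {z} use {r}
  n6 def {n,r} use {n,r}
  n7 def {u,y} use ∅
  n8 def {z} use ∅
  n9 def {n,z} use ∅

Liveness:
  n0: in=∅ out={n,r,y}
  n1: in={n,r,y} out={n,r,y}
  n2: in={n,r} out={n,r}
  n3: in={n,r,y} out={n,r}
  n4: in={r} out=∅
  n5: in={n,r} out={n,r}
  n6: in={n,r} out=∅
  n7: in=∅ out=∅
  n8: in=∅ out=∅
  n9: in=∅ out=∅

Interference:
  n↔{r,u,y,z}
  r↔{n,u,y,z}
  u↔{n,r,y}
  y↔{n,r,u}
  z↔{n,r}

N(z) = ["n", "r"]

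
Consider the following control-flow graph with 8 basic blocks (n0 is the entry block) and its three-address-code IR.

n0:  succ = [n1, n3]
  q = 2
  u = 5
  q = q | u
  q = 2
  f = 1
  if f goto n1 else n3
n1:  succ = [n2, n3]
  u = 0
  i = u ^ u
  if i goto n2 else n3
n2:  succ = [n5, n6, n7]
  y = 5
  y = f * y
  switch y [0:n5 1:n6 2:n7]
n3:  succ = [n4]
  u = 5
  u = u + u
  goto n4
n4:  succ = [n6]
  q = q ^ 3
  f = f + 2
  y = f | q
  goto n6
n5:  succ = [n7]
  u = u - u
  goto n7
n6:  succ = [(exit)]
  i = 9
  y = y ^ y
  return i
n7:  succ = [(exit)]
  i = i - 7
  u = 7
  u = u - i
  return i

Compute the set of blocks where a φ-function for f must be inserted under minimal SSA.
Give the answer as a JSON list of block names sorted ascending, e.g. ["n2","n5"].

Answer: ["n6"]

Analysis:
idom tree: n1←n0 n2←n1 n3←n0 n4←n3 n5←n2 n6←n0 n7←n2
Dom∩ at merges:
  n3: preds {n0,n1}: {n0} ∩ {n0,n1} = {n0}; idom=n0
  n6: preds {n2,n4}: {n0,n1,n2} ∩ {n0,n3,n4} = {n0}; idom=n0
  n7: preds {n2,n5}: {n0,n1,n2} ∩ {n0,n1,n2,n5} = {n0,n1,n2}; idom=n2

DF derivation:
  join n3 pred n0: · stop@n0
  join n3 pred n1: n1 stop@n0
  join n6 pred n2: n2→n1 stop@n0
  join n6 pred n4: n4→n3 stop@n0
  join n7 pred n2: · stop@n2
  join n7 pred n5: n5 stop@n2
  DF(n0)=∅
  DF(n1)={n3,n6}
  DF(n2)={n6}
  DF(n3)={n6}
  DF(n4)={n6}
  DF(n5)={n7}
  DF(n6)=∅
  DF(n7)=∅

φ for f: defs {n0,n4}
  DF⁺ = {n6}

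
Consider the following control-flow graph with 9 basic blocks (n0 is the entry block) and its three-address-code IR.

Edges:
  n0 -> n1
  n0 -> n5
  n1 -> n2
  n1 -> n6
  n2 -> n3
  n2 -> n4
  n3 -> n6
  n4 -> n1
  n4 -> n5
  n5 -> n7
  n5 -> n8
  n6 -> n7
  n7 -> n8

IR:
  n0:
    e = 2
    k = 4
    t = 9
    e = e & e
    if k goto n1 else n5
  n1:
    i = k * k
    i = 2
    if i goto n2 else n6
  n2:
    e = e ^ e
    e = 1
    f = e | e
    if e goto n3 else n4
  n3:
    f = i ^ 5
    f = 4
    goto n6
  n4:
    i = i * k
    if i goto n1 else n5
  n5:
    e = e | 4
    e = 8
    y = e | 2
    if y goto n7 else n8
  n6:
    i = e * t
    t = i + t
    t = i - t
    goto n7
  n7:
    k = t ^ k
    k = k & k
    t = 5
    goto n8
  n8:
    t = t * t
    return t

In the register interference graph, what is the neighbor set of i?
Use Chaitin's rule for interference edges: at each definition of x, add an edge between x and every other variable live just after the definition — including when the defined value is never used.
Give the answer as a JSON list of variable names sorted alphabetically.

Block summaries:
  n0: {e,k,t} / ∅
  n1: {i} / {k}
  n2: {e,f} / {e}
  n3: {f} / {i}
  n4: {i} / {i,k}
  n5: {e,y} / {e}
  n6: {i,t} / {e,t}
  n7: {k,t} / {k,t}
  n8: {t} / {t}

Live sets:
  n0: in=∅ out={e,k,t}
  n1: in={e,k,t} out={e,i,k,t}
  n2: in={e,i,k,t} out={e,i,k,t}
  n3: in={e,i,k,t} out={e,k,t}
  n4: in={e,i,k,t} out={e,k,t}
  n5: in={e,k,t} out={k,t}
  n6: in={e,k,t} out={k,t}
  n7: in={k,t} out={t}
  n8: in={t} out=∅

Interference:
  e↔{f,i,k,t}
  f↔{e,i,k,t}
  i↔{e,f,k,t}
  k↔{e,f,i,t,y}
  t↔{e,f,i,k,y}
  y↔{k,t}

N(i) = ["e", "f", "k", "t"]

Answer: ["e", "f", "k", "t"]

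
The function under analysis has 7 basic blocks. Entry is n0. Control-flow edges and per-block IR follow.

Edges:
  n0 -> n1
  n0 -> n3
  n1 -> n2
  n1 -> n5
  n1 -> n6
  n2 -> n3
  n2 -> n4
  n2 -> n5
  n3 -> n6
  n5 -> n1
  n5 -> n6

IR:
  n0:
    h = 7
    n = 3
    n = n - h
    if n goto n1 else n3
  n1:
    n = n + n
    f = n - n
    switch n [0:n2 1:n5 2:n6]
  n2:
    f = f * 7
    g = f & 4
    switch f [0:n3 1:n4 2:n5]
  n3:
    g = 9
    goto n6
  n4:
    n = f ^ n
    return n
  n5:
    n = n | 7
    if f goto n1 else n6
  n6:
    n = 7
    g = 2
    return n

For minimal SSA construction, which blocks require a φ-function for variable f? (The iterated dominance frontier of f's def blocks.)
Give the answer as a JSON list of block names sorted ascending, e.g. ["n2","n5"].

idom tree: n1←n0 n2←n1 n3←n0 n4←n2 n5←n1 n6←n0
Dom∩ at merges:
  n1: preds {n0,n5}: {n0} ∩ {n0,n1,n5} = {n0}; idom=n0
  n3: preds {n0,n2}: {n0} ∩ {n0,n1,n2} = {n0}; idom=n0
  n5: preds {n1,n2}: {n0,n1} ∩ {n0,n1,n2} = {n0,n1}; idom=n1
  n6: preds {n1,n3,n5}: {n0,n1} ∩ {n0,n3} ∩ {n0,n1,n5} = {n0}; idom=n0

DF walk-up:
  join n1 pred n0: · stop@n0
  join n1 pred n5: n5→n1 stop@n0
  join n3 pred n0: · stop@n0
  join n3 pred n2: n2→n1 stop@n0
  join n5 pred n1: · stop@n1
  join n5 pred n2: n2 stop@n1
  join n6 pred n1: n1 stop@n0
  join n6 pred n3: n3 stop@n0
  join n6 pred n5: n5→n1 stop@n0
  DF(n0)=∅
  DF(n1)={n1,n3,n6}
  DF(n2)={n3,n5}
  DF(n3)={n6}
  DF(n4)=∅
  DF(n5)={n1,n6}
  DF(n6)=∅

φ for f: defs {n1,n2}
  DF⁺ = {n1,n3,n5,n6}

Answer: ["n1", "n3", "n5", "n6"]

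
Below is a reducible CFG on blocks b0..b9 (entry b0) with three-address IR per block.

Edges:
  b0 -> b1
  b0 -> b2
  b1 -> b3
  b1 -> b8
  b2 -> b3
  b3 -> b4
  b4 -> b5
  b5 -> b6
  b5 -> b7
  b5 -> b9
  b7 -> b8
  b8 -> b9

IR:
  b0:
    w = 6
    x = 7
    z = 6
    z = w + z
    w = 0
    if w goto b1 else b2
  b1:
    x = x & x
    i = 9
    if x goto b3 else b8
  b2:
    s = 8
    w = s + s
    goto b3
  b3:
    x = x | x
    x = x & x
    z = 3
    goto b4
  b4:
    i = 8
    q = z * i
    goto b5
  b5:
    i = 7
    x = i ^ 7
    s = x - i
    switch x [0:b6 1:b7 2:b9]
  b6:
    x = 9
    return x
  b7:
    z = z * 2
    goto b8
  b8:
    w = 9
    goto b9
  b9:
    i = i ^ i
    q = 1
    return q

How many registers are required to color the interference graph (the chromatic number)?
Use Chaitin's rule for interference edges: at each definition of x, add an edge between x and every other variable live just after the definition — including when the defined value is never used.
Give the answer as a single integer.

Answer: 4

Working:
def/use:
  b0 def {w,x,z} use ∅
  b1 def {i,x} use {x}
  b2 def {s,w} use ∅
  b3 def {x,z} use {x}
  b4 def {i,q} use {z}
  b5 def {i,s,x} use ∅
  b6 def {x} use ∅
  b7 def {z} use {z}
  b8 def {w} use ∅
  b9 def {i,q} use {i}

Liveness:
  b0 li=∅ lo={x}
  b1 li={x} lo={i,x}
  b2 li={x} lo={x}
  b3 li={x} lo={z}
  b4 li={z} lo={z}
  b5 li={z} lo={i,z}
  b6 li=∅ lo=∅
  b7 li={i,z} lo={i}
  b8 li={i} lo={i}
  b9 li={i} lo=∅

Conflict graph:
  i: {s,w,x,z}
  q: {z}
  s: {i,x,z}
  w: {i,x,z}
  x: {i,s,w,z}
  z: {i,q,s,w,x}

Registers:
  {i,s,x,z} pairwise interfere (4-clique) ⇒ χ ≥ 4
  assign i→r1 q→r1 s→r3 w→r3 x→r2 z→r0 — no edge inside a register ⇒ χ ≤ 4
  χ = 4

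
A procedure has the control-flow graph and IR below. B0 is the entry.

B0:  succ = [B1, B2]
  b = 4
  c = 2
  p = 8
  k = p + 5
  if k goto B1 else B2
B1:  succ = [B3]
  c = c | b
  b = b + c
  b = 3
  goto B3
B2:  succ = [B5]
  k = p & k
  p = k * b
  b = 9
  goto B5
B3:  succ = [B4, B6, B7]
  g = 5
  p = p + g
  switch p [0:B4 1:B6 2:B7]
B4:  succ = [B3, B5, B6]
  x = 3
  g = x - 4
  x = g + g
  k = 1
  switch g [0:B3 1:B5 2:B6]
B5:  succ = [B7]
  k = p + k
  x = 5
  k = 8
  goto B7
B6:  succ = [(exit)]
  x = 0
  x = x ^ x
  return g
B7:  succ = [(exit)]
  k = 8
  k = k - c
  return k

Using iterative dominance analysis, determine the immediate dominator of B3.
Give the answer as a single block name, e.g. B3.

Answer: B1

Derivation:
idom tree: B1←B0 B2←B0 B3←B1 B4←B3 B5←B0 B6←B3 B7←B0
Join-block Dom:
  B3: preds {B1,B4}: {B0,B1} ∩ {B0,B1,B3,B4} = {B0,B1}; idom=B1
  B5: preds {B2,B4}: {B0,B2} ∩ {B0,B1,B3,B4} = {B0}; idom=B0
  B6: preds {B3,B4}: {B0,B1,B3} ∩ {B0,B1,B3,B4} = {B0,B1,B3}; idom=B3
  B7: preds {B3,B5}: {B0,B1,B3} ∩ {B0,B5} = {B0}; idom=B0

idom(B3) = B1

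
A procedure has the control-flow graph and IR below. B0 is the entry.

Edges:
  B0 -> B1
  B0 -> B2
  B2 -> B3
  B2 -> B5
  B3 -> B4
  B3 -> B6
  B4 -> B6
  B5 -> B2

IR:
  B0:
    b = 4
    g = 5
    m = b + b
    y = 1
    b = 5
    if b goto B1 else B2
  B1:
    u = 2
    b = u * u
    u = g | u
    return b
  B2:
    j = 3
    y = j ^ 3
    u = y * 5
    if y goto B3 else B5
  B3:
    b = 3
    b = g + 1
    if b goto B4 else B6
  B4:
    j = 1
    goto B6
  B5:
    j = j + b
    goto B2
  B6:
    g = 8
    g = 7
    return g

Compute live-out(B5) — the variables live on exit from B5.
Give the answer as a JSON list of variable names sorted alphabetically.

Answer: ["b", "g"]

Working:
def/use:
  B0 def {b,g,m,y} use ∅
  B1 def {b,u} use {g}
  B2 def {j,u,y} use ∅
  B3 def {b} use {g}
  B4 def {j} use ∅
  B5 def {j} use {b,j}
  B6 def {g} use ∅

Liveness:
  live B0: ∅→{b,g}
  live B1: {g}→∅
  live B2: {b,g}→{b,g,j}
  live B3: {g}→∅
  live B4: ∅→∅
  live B5: {b,g,j}→{b,g}
  live B6: ∅→∅

live-out(B5) = ["b", "g"]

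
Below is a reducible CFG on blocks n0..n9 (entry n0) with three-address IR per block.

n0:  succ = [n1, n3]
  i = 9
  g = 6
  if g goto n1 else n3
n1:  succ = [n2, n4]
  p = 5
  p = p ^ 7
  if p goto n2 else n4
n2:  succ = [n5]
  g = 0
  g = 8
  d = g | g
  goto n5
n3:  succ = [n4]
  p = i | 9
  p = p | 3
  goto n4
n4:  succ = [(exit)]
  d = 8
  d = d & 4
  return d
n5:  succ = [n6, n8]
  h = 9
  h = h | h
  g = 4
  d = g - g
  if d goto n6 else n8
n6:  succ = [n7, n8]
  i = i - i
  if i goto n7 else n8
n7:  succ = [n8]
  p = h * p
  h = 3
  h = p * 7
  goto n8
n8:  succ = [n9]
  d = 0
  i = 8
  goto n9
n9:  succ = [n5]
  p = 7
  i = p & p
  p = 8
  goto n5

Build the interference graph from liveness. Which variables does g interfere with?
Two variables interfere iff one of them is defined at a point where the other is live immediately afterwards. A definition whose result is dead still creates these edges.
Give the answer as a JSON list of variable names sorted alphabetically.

Answer: ["h", "i", "p"]

Analysis:
def/use:
  n0 def {g,i} use ∅
  n1 def {p} use ∅
  n2 def {d,g} use ∅
  n3 def {p} use {i}
  n4 def {d} use ∅
  n5 def {d,g,h} use ∅
  n6 def {i} use {i}
  n7 def {h,p} use {h,p}
  n8 def {d,i} use ∅
  n9 def {i,p} use ∅

Backward fixpoint:
  n0: in=∅ out={i}
  n1: in={i} out={i,p}
  n2: in={i,p} out={i,p}
  n3: in={i} out=∅
  n4: in=∅ out=∅
  n5: in={i,p} out={h,i,p}
  n6: in={h,i,p} out={h,p}
  n7: in={h,p} out=∅
  n8: in=∅ out=∅
  n9: in=∅ out={i,p}

Conflict graph:
  d: {h,i,p}
  g: {h,i,p}
  h: {d,g,i,p}
  i: {d,g,h,p}
  p: {d,g,h,i}

N(g) = ["h", "i", "p"]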